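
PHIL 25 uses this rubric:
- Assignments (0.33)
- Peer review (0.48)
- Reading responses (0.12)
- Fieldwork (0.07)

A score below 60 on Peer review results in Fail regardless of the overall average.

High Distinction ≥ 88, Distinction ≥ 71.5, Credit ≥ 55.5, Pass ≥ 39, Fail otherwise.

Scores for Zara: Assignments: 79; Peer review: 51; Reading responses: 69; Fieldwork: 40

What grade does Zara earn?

Fail

Peer review score 51 < 60: minimum not met.
Weighted total:
  Assignments 79 × 0.33 = 26.07
  Peer review 51 × 0.48 = 24.48
  Reading responses 69 × 0.12 = 8.28
  Fieldwork 40 × 0.07 = 2.8
Sum = 61.63
Because the Peer review minimum was not met, the result is Fail.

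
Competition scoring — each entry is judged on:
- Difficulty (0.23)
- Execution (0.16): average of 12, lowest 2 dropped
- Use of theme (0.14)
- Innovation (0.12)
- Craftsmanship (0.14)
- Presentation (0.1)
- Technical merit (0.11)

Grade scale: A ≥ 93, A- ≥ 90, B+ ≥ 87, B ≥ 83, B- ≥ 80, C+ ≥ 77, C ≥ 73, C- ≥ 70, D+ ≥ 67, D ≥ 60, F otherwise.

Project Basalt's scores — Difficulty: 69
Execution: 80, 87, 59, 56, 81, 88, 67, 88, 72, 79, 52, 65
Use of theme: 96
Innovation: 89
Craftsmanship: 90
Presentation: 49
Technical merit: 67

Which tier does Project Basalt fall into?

C+

Execution: drop 52, 56 → average of remaining 10 = 766/10 = 76.6
Weighted total:
  Difficulty 69 × 0.23 = 15.87
  Execution 76.6 × 0.16 = 12.256
  Use of theme 96 × 0.14 = 13.44
  Innovation 89 × 0.12 = 10.68
  Craftsmanship 90 × 0.14 = 12.6
  Presentation 49 × 0.1 = 4.9
  Technical merit 67 × 0.11 = 7.37
Sum = 77.116
77.116 is ≥ 77 and < 80 → C+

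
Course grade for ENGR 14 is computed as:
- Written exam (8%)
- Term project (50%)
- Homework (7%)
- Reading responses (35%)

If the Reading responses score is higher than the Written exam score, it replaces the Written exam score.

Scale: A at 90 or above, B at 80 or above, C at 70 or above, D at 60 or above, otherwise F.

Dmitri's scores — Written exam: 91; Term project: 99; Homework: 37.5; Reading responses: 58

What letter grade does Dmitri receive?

C

Reading responses (58) ≤ Written exam (91), so Written exam stays at 91.
Weighted total:
  Written exam 91 × 0.08 = 7.28
  Term project 99 × 0.5 = 49.5
  Homework 37.5 × 0.07 = 2.625
  Reading responses 58 × 0.35 = 20.3
Sum = 79.705
79.705 is ≥ 70 and < 80 → C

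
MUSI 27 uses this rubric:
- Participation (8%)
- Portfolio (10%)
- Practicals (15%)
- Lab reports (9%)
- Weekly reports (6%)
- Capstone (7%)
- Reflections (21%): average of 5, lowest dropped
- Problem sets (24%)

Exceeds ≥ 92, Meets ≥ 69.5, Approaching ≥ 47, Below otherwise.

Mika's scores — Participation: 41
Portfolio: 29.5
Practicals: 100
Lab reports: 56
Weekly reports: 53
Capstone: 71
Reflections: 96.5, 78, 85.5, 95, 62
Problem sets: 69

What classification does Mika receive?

Reflections: drop 62 → average of remaining 4 = 355/4 = 88.75
Weighted total:
  Participation 41 × 0.08 = 3.28
  Portfolio 29.5 × 0.1 = 2.95
  Practicals 100 × 0.15 = 15
  Lab reports 56 × 0.09 = 5.04
  Weekly reports 53 × 0.06 = 3.18
  Capstone 71 × 0.07 = 4.97
  Reflections 88.75 × 0.21 = 18.6375
  Problem sets 69 × 0.24 = 16.56
Sum = 69.6175
69.6175 is ≥ 69.5 and < 92 → Meets

Meets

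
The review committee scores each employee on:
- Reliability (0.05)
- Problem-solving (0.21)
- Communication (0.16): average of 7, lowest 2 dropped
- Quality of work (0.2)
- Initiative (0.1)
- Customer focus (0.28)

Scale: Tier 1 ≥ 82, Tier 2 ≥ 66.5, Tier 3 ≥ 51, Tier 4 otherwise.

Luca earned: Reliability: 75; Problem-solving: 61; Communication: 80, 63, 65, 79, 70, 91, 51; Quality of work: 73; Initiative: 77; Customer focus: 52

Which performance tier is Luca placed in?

Communication: drop 51, 63 → average of remaining 5 = 385/5 = 77
Weighted total:
  Reliability 75 × 0.05 = 3.75
  Problem-solving 61 × 0.21 = 12.81
  Communication 77 × 0.16 = 12.32
  Quality of work 73 × 0.2 = 14.6
  Initiative 77 × 0.1 = 7.7
  Customer focus 52 × 0.28 = 14.56
Sum = 65.74
65.74 is ≥ 51 and < 66.5 → Tier 3

Tier 3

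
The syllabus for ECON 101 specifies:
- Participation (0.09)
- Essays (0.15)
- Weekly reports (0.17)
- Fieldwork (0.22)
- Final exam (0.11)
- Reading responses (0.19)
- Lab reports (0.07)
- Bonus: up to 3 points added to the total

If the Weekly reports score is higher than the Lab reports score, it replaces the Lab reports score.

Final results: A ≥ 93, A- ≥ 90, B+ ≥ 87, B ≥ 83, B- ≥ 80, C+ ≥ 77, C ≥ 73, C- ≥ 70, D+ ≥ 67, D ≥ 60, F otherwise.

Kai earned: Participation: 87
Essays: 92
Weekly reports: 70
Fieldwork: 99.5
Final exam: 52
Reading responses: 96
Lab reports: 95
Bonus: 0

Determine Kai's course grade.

B

Weekly reports (70) ≤ Lab reports (95), so Lab reports stays at 95.
Weighted total:
  Participation 87 × 0.09 = 7.83
  Essays 92 × 0.15 = 13.8
  Weekly reports 70 × 0.17 = 11.9
  Fieldwork 99.5 × 0.22 = 21.89
  Final exam 52 × 0.11 = 5.72
  Reading responses 96 × 0.19 = 18.24
  Lab reports 95 × 0.07 = 6.65
Sum = 86.03
Bonus: 86.03 + 0 = 86.03
86.03 is ≥ 83 and < 87 → B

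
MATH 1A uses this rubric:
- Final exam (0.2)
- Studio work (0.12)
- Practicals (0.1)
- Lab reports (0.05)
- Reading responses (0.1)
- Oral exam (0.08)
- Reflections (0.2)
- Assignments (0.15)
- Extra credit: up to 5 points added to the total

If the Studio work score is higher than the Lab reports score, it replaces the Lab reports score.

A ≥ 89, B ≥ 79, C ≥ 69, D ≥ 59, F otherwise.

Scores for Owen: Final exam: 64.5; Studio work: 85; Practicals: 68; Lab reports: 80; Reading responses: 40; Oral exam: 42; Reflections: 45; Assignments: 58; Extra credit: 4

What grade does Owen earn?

D

Studio work (85) > Lab reports (80), so Lab reports counts as 85.
Weighted total:
  Final exam 64.5 × 0.2 = 12.9
  Studio work 85 × 0.12 = 10.2
  Practicals 68 × 0.1 = 6.8
  Lab reports 85 × 0.05 = 4.25
  Reading responses 40 × 0.1 = 4
  Oral exam 42 × 0.08 = 3.36
  Reflections 45 × 0.2 = 9
  Assignments 58 × 0.15 = 8.7
Sum = 59.21
Extra credit: 59.21 + 4 = 63.21
63.21 is ≥ 59 and < 69 → D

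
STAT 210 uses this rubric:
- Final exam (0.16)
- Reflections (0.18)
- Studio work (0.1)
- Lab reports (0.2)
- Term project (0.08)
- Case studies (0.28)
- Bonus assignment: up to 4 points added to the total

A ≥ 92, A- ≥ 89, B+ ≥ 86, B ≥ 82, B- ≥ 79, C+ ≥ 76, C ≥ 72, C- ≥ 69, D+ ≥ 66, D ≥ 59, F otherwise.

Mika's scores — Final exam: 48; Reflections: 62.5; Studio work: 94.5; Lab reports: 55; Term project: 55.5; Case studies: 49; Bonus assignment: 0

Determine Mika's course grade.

Weighted total:
  Final exam 48 × 0.16 = 7.68
  Reflections 62.5 × 0.18 = 11.25
  Studio work 94.5 × 0.1 = 9.45
  Lab reports 55 × 0.2 = 11
  Term project 55.5 × 0.08 = 4.44
  Case studies 49 × 0.28 = 13.72
Sum = 57.54
Bonus assignment: 57.54 + 0 = 57.54
57.54 < 59 → F

F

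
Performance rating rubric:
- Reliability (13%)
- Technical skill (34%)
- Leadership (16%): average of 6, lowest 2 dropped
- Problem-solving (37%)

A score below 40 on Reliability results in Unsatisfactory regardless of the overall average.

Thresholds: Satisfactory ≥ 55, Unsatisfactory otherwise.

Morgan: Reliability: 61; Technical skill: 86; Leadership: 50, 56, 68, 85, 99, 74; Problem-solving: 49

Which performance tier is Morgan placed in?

Leadership: drop 50, 56 → average of remaining 4 = 326/4 = 81.5
Reliability score 61 ≥ 40: minimum met.
Weighted total:
  Reliability 61 × 0.13 = 7.93
  Technical skill 86 × 0.34 = 29.24
  Leadership 81.5 × 0.16 = 13.04
  Problem-solving 49 × 0.37 = 18.13
Sum = 68.34
68.34 ≥ 55 → Satisfactory

Satisfactory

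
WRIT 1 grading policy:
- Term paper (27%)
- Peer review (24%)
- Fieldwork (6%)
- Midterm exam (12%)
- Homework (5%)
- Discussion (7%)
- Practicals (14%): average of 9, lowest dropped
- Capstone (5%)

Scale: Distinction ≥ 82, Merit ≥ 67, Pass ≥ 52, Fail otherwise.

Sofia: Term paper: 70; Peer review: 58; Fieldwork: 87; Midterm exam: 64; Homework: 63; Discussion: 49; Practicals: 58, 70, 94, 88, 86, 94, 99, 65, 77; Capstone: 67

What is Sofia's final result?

Merit

Practicals: drop 58 → average of remaining 8 = 673/8 = 84.125
Weighted total:
  Term paper 70 × 0.27 = 18.9
  Peer review 58 × 0.24 = 13.92
  Fieldwork 87 × 0.06 = 5.22
  Midterm exam 64 × 0.12 = 7.68
  Homework 63 × 0.05 = 3.15
  Discussion 49 × 0.07 = 3.43
  Practicals 84.125 × 0.14 = 11.7775
  Capstone 67 × 0.05 = 3.35
Sum = 67.4275
67.4275 is ≥ 67 and < 82 → Merit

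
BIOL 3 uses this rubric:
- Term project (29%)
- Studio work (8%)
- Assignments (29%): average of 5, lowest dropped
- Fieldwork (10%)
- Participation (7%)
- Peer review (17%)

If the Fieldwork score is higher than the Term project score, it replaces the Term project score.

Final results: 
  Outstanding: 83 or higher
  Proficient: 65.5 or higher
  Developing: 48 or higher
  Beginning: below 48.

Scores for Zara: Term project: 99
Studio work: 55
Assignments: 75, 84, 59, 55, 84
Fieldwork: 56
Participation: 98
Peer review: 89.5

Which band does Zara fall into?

Assignments: drop 55 → average of remaining 4 = 302/4 = 75.5
Fieldwork (56) ≤ Term project (99), so Term project stays at 99.
Weighted total:
  Term project 99 × 0.29 = 28.71
  Studio work 55 × 0.08 = 4.4
  Assignments 75.5 × 0.29 = 21.895
  Fieldwork 56 × 0.1 = 5.6
  Participation 98 × 0.07 = 6.86
  Peer review 89.5 × 0.17 = 15.215
Sum = 82.68
82.68 is ≥ 65.5 and < 83 → Proficient

Proficient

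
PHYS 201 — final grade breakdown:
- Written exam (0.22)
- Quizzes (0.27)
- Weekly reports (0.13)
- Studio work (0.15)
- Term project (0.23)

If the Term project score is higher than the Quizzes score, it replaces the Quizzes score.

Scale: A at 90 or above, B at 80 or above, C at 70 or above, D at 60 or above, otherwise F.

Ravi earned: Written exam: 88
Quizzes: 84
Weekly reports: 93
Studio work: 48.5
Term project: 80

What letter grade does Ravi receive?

Term project (80) ≤ Quizzes (84), so Quizzes stays at 84.
Weighted total:
  Written exam 88 × 0.22 = 19.36
  Quizzes 84 × 0.27 = 22.68
  Weekly reports 93 × 0.13 = 12.09
  Studio work 48.5 × 0.15 = 7.275
  Term project 80 × 0.23 = 18.4
Sum = 79.805
79.805 is ≥ 70 and < 80 → C

C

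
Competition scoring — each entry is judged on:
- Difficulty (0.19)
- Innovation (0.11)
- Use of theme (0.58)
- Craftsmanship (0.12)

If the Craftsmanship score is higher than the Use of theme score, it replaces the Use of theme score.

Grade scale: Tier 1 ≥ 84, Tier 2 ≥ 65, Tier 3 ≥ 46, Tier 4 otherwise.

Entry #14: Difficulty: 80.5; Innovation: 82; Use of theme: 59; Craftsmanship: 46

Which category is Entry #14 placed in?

Tier 3

Craftsmanship (46) ≤ Use of theme (59), so Use of theme stays at 59.
Weighted total:
  Difficulty 80.5 × 0.19 = 15.295
  Innovation 82 × 0.11 = 9.02
  Use of theme 59 × 0.58 = 34.22
  Craftsmanship 46 × 0.12 = 5.52
Sum = 64.055
64.055 is ≥ 46 and < 65 → Tier 3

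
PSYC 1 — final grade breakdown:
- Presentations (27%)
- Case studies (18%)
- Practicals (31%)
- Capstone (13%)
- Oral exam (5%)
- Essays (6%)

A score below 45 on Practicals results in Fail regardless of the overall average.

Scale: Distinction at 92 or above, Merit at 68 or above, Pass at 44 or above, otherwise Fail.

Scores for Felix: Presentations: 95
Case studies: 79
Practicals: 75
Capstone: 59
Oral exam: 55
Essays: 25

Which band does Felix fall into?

Practicals score 75 ≥ 45: minimum met.
Weighted total:
  Presentations 95 × 0.27 = 25.65
  Case studies 79 × 0.18 = 14.22
  Practicals 75 × 0.31 = 23.25
  Capstone 59 × 0.13 = 7.67
  Oral exam 55 × 0.05 = 2.75
  Essays 25 × 0.06 = 1.5
Sum = 75.04
75.04 is ≥ 68 and < 92 → Merit

Merit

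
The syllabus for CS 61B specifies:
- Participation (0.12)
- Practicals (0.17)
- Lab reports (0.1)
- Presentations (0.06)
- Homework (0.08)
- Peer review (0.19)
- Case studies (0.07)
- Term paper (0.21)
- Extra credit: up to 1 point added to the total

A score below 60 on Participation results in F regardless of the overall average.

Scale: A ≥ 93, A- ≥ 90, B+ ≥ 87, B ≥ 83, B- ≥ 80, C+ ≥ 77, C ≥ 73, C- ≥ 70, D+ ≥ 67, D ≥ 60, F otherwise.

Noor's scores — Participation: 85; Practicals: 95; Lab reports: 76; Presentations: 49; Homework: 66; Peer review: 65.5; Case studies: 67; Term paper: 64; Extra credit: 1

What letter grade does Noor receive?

C

Participation score 85 ≥ 60: minimum met.
Weighted total:
  Participation 85 × 0.12 = 10.2
  Practicals 95 × 0.17 = 16.15
  Lab reports 76 × 0.1 = 7.6
  Presentations 49 × 0.06 = 2.94
  Homework 66 × 0.08 = 5.28
  Peer review 65.5 × 0.19 = 12.445
  Case studies 67 × 0.07 = 4.69
  Term paper 64 × 0.21 = 13.44
Sum = 72.745
Extra credit: 72.745 + 1 = 73.745
73.745 is ≥ 73 and < 77 → C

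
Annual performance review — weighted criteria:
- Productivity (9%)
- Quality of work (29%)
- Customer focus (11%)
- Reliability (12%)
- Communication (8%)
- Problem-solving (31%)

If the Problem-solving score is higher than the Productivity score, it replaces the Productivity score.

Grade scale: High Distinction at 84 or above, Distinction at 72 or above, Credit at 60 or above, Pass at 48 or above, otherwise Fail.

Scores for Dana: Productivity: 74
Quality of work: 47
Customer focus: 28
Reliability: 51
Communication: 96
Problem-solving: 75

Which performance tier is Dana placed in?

Problem-solving (75) > Productivity (74), so Productivity counts as 75.
Weighted total:
  Productivity 75 × 0.09 = 6.75
  Quality of work 47 × 0.29 = 13.63
  Customer focus 28 × 0.11 = 3.08
  Reliability 51 × 0.12 = 6.12
  Communication 96 × 0.08 = 7.68
  Problem-solving 75 × 0.31 = 23.25
Sum = 60.51
60.51 is ≥ 60 and < 72 → Credit

Credit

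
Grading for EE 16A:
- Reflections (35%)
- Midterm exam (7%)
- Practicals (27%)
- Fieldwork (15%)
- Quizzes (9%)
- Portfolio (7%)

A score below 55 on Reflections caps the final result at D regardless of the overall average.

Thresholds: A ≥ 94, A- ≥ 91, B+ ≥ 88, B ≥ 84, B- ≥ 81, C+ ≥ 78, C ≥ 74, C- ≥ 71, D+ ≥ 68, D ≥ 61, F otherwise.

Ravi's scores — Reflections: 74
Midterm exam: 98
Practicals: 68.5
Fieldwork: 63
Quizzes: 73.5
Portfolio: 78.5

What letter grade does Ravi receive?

C-

Reflections score 74 ≥ 55: minimum met.
Weighted total:
  Reflections 74 × 0.35 = 25.9
  Midterm exam 98 × 0.07 = 6.86
  Practicals 68.5 × 0.27 = 18.495
  Fieldwork 63 × 0.15 = 9.45
  Quizzes 73.5 × 0.09 = 6.615
  Portfolio 78.5 × 0.07 = 5.495
Sum = 72.815
72.815 is ≥ 71 and < 74 → C-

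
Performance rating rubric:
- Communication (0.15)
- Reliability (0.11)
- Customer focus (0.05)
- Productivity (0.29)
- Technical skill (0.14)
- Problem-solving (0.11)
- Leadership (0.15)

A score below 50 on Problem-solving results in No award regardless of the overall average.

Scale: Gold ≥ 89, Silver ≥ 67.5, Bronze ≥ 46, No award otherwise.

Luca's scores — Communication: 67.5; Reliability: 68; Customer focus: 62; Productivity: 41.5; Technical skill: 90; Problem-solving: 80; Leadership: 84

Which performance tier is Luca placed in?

Problem-solving score 80 ≥ 50: minimum met.
Weighted total:
  Communication 67.5 × 0.15 = 10.125
  Reliability 68 × 0.11 = 7.48
  Customer focus 62 × 0.05 = 3.1
  Productivity 41.5 × 0.29 = 12.035
  Technical skill 90 × 0.14 = 12.6
  Problem-solving 80 × 0.11 = 8.8
  Leadership 84 × 0.15 = 12.6
Sum = 66.74
66.74 is ≥ 46 and < 67.5 → Bronze

Bronze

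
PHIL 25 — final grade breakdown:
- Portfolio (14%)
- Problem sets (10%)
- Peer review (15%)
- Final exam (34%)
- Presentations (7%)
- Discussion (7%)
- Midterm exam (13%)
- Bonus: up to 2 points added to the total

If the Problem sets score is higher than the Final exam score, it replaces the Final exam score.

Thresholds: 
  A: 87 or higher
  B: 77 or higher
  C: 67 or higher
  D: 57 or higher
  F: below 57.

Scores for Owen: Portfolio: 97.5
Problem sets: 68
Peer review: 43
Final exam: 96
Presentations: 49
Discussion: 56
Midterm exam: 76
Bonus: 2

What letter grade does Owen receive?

B

Problem sets (68) ≤ Final exam (96), so Final exam stays at 96.
Weighted total:
  Portfolio 97.5 × 0.14 = 13.65
  Problem sets 68 × 0.1 = 6.8
  Peer review 43 × 0.15 = 6.45
  Final exam 96 × 0.34 = 32.64
  Presentations 49 × 0.07 = 3.43
  Discussion 56 × 0.07 = 3.92
  Midterm exam 76 × 0.13 = 9.88
Sum = 76.77
Bonus: 76.77 + 2 = 78.77
78.77 is ≥ 77 and < 87 → B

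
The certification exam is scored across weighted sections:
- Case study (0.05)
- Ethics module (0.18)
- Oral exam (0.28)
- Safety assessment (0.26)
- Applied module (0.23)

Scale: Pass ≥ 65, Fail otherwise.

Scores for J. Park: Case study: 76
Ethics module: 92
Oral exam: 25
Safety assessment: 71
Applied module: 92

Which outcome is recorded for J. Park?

Pass

Weighted total:
  Case study 76 × 0.05 = 3.8
  Ethics module 92 × 0.18 = 16.56
  Oral exam 25 × 0.28 = 7
  Safety assessment 71 × 0.26 = 18.46
  Applied module 92 × 0.23 = 21.16
Sum = 66.98
66.98 ≥ 65 → Pass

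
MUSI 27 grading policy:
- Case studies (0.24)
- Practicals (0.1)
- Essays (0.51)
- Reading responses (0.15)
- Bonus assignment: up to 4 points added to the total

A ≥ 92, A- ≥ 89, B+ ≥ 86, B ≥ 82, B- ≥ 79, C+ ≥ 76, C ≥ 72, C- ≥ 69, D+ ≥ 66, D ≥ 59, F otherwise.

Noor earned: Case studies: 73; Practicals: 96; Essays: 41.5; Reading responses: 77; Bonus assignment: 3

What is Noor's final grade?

D

Weighted total:
  Case studies 73 × 0.24 = 17.52
  Practicals 96 × 0.1 = 9.6
  Essays 41.5 × 0.51 = 21.165
  Reading responses 77 × 0.15 = 11.55
Sum = 59.835
Bonus assignment: 59.835 + 3 = 62.835
62.835 is ≥ 59 and < 66 → D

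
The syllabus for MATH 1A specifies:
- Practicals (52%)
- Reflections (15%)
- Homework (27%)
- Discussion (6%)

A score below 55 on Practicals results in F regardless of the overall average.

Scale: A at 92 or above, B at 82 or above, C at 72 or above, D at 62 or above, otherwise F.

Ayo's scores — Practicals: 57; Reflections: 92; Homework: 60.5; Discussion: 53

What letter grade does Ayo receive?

D

Practicals score 57 ≥ 55: minimum met.
Weighted total:
  Practicals 57 × 0.52 = 29.64
  Reflections 92 × 0.15 = 13.8
  Homework 60.5 × 0.27 = 16.335
  Discussion 53 × 0.06 = 3.18
Sum = 62.955
62.955 is ≥ 62 and < 72 → D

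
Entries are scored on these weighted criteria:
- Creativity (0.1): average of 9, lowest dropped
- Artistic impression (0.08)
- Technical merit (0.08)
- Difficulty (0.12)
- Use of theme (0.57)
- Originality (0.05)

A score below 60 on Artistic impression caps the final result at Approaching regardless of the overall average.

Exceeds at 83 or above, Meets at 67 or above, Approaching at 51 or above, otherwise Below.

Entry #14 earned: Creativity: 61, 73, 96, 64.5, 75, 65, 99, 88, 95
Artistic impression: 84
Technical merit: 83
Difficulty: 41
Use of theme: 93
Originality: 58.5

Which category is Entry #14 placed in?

Creativity: drop 61 → average of remaining 8 = 655.5/8 = 81.9375
Artistic impression score 84 ≥ 60: minimum met.
Weighted total:
  Creativity 81.9375 × 0.1 = 8.19375
  Artistic impression 84 × 0.08 = 6.72
  Technical merit 83 × 0.08 = 6.64
  Difficulty 41 × 0.12 = 4.92
  Use of theme 93 × 0.57 = 53.01
  Originality 58.5 × 0.05 = 2.925
Sum = 82.40875
82.40875 is ≥ 67 and < 83 → Meets

Meets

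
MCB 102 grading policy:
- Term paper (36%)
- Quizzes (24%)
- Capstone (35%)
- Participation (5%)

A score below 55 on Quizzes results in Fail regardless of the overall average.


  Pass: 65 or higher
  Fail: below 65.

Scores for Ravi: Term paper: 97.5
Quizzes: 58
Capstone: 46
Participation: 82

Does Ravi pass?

Pass

Quizzes score 58 ≥ 55: minimum met.
Weighted total:
  Term paper 97.5 × 0.36 = 35.1
  Quizzes 58 × 0.24 = 13.92
  Capstone 46 × 0.35 = 16.1
  Participation 82 × 0.05 = 4.1
Sum = 69.22
69.22 ≥ 65 → Pass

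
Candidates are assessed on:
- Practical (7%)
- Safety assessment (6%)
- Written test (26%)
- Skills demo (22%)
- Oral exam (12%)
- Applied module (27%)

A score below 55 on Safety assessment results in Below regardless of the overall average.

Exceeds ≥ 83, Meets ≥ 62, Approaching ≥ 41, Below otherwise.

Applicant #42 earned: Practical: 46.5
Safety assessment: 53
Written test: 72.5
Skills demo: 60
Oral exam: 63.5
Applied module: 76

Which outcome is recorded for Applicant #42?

Below

Safety assessment score 53 < 55: minimum not met.
Weighted total:
  Practical 46.5 × 0.07 = 3.255
  Safety assessment 53 × 0.06 = 3.18
  Written test 72.5 × 0.26 = 18.85
  Skills demo 60 × 0.22 = 13.2
  Oral exam 63.5 × 0.12 = 7.62
  Applied module 76 × 0.27 = 20.52
Sum = 66.625
Because the Safety assessment minimum was not met, the result is Below.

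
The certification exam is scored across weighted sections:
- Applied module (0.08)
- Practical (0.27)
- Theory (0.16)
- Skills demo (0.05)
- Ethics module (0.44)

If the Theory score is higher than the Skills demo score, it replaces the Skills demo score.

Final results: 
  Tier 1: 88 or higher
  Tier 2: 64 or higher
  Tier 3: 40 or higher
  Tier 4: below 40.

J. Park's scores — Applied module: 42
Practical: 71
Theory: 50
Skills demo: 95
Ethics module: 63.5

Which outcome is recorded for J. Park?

Theory (50) ≤ Skills demo (95), so Skills demo stays at 95.
Weighted total:
  Applied module 42 × 0.08 = 3.36
  Practical 71 × 0.27 = 19.17
  Theory 50 × 0.16 = 8
  Skills demo 95 × 0.05 = 4.75
  Ethics module 63.5 × 0.44 = 27.94
Sum = 63.22
63.22 is ≥ 40 and < 64 → Tier 3

Tier 3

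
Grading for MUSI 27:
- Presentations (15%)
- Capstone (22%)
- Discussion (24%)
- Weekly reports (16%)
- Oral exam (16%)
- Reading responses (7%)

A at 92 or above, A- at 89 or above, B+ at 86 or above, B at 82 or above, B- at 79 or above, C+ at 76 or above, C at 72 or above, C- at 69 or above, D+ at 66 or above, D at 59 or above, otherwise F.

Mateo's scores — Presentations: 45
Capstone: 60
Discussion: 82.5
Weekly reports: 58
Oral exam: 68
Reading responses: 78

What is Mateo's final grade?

D

Weighted total:
  Presentations 45 × 0.15 = 6.75
  Capstone 60 × 0.22 = 13.2
  Discussion 82.5 × 0.24 = 19.8
  Weekly reports 58 × 0.16 = 9.28
  Oral exam 68 × 0.16 = 10.88
  Reading responses 78 × 0.07 = 5.46
Sum = 65.37
65.37 is ≥ 59 and < 66 → D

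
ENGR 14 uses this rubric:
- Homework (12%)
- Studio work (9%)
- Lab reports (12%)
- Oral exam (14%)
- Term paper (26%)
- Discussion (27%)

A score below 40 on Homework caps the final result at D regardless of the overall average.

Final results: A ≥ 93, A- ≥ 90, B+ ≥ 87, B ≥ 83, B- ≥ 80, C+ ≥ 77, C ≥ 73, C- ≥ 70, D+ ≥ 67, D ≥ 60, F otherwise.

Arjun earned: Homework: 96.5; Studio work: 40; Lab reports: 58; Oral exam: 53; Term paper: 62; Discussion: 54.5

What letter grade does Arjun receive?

Homework score 96.5 ≥ 40: minimum met.
Weighted total:
  Homework 96.5 × 0.12 = 11.58
  Studio work 40 × 0.09 = 3.6
  Lab reports 58 × 0.12 = 6.96
  Oral exam 53 × 0.14 = 7.42
  Term paper 62 × 0.26 = 16.12
  Discussion 54.5 × 0.27 = 14.715
Sum = 60.395
60.395 is ≥ 60 and < 67 → D

D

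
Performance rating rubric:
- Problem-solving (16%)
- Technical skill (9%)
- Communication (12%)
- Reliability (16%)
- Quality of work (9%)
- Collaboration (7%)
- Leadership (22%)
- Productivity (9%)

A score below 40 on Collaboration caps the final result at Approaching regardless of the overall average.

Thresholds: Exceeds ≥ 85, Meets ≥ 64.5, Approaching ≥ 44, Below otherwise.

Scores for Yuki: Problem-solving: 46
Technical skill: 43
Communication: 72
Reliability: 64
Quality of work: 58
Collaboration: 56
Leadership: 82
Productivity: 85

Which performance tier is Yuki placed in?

Collaboration score 56 ≥ 40: minimum met.
Weighted total:
  Problem-solving 46 × 0.16 = 7.36
  Technical skill 43 × 0.09 = 3.87
  Communication 72 × 0.12 = 8.64
  Reliability 64 × 0.16 = 10.24
  Quality of work 58 × 0.09 = 5.22
  Collaboration 56 × 0.07 = 3.92
  Leadership 82 × 0.22 = 18.04
  Productivity 85 × 0.09 = 7.65
Sum = 64.94
64.94 is ≥ 64.5 and < 85 → Meets

Meets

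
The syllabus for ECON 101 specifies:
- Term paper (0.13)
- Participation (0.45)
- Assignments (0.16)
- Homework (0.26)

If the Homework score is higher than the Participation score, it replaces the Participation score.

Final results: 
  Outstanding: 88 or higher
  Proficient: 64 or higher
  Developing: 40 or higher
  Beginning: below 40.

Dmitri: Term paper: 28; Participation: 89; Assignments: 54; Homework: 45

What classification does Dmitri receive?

Proficient

Homework (45) ≤ Participation (89), so Participation stays at 89.
Weighted total:
  Term paper 28 × 0.13 = 3.64
  Participation 89 × 0.45 = 40.05
  Assignments 54 × 0.16 = 8.64
  Homework 45 × 0.26 = 11.7
Sum = 64.03
64.03 is ≥ 64 and < 88 → Proficient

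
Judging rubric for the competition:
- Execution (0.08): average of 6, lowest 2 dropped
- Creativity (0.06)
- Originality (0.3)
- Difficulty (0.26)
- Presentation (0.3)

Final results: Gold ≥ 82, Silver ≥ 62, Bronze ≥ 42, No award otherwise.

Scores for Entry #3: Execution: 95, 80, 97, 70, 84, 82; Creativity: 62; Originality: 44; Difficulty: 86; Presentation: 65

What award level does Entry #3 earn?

Silver

Execution: drop 70, 80 → average of remaining 4 = 358/4 = 89.5
Weighted total:
  Execution 89.5 × 0.08 = 7.16
  Creativity 62 × 0.06 = 3.72
  Originality 44 × 0.3 = 13.2
  Difficulty 86 × 0.26 = 22.36
  Presentation 65 × 0.3 = 19.5
Sum = 65.94
65.94 is ≥ 62 and < 82 → Silver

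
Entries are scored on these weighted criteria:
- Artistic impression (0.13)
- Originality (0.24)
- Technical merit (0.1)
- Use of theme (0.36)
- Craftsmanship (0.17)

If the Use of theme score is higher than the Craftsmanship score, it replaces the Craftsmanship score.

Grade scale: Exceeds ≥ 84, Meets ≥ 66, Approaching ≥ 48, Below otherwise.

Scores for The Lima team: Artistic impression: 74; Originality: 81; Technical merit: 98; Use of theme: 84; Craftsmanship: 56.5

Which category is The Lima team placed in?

Use of theme (84) > Craftsmanship (56.5), so Craftsmanship counts as 84.
Weighted total:
  Artistic impression 74 × 0.13 = 9.62
  Originality 81 × 0.24 = 19.44
  Technical merit 98 × 0.1 = 9.8
  Use of theme 84 × 0.36 = 30.24
  Craftsmanship 84 × 0.17 = 14.28
Sum = 83.38
83.38 is ≥ 66 and < 84 → Meets

Meets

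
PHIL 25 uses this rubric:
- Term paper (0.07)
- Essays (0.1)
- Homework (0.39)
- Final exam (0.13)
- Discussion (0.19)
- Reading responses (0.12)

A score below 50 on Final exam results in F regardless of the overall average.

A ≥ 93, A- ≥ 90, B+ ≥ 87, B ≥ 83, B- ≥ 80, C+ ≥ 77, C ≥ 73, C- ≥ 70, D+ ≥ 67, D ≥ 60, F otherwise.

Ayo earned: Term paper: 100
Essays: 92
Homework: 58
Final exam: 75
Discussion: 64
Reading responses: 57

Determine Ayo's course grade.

Final exam score 75 ≥ 50: minimum met.
Weighted total:
  Term paper 100 × 0.07 = 7
  Essays 92 × 0.1 = 9.2
  Homework 58 × 0.39 = 22.62
  Final exam 75 × 0.13 = 9.75
  Discussion 64 × 0.19 = 12.16
  Reading responses 57 × 0.12 = 6.84
Sum = 67.57
67.57 is ≥ 67 and < 70 → D+

D+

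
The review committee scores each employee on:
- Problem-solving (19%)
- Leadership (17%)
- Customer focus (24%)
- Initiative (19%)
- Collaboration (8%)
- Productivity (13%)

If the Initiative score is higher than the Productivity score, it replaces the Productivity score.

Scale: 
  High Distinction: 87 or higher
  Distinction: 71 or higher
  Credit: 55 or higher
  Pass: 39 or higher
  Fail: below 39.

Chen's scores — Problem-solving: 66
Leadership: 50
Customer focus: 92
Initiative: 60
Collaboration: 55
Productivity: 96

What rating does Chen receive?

Distinction

Initiative (60) ≤ Productivity (96), so Productivity stays at 96.
Weighted total:
  Problem-solving 66 × 0.19 = 12.54
  Leadership 50 × 0.17 = 8.5
  Customer focus 92 × 0.24 = 22.08
  Initiative 60 × 0.19 = 11.4
  Collaboration 55 × 0.08 = 4.4
  Productivity 96 × 0.13 = 12.48
Sum = 71.4
71.4 is ≥ 71 and < 87 → Distinction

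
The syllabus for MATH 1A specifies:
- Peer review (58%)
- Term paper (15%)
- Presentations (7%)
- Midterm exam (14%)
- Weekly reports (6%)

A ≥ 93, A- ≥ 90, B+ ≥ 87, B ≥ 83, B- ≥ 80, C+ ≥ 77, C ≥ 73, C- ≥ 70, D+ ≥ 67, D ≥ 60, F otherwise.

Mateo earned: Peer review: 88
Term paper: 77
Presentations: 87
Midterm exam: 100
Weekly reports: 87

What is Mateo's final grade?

Weighted total:
  Peer review 88 × 0.58 = 51.04
  Term paper 77 × 0.15 = 11.55
  Presentations 87 × 0.07 = 6.09
  Midterm exam 100 × 0.14 = 14
  Weekly reports 87 × 0.06 = 5.22
Sum = 87.9
87.9 is ≥ 87 and < 90 → B+

B+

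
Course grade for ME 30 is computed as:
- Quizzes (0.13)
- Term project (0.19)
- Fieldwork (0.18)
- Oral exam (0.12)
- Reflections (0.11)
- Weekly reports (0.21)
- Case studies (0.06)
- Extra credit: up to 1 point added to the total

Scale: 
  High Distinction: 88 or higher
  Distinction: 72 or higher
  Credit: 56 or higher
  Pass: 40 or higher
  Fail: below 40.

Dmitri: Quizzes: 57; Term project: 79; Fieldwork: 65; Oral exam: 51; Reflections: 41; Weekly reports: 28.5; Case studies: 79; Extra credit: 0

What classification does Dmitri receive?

Pass

Weighted total:
  Quizzes 57 × 0.13 = 7.41
  Term project 79 × 0.19 = 15.01
  Fieldwork 65 × 0.18 = 11.7
  Oral exam 51 × 0.12 = 6.12
  Reflections 41 × 0.11 = 4.51
  Weekly reports 28.5 × 0.21 = 5.985
  Case studies 79 × 0.06 = 4.74
Sum = 55.475
Extra credit: 55.475 + 0 = 55.475
55.475 is ≥ 40 and < 56 → Pass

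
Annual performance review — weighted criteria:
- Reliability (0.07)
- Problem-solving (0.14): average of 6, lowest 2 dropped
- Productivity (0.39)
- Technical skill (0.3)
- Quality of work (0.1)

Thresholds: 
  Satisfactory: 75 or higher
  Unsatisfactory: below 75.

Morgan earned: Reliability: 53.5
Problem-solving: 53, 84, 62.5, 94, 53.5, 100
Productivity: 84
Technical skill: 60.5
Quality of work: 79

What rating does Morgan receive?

Unsatisfactory

Problem-solving: drop 53, 53.5 → average of remaining 4 = 340.5/4 = 85.125
Weighted total:
  Reliability 53.5 × 0.07 = 3.745
  Problem-solving 85.125 × 0.14 = 11.9175
  Productivity 84 × 0.39 = 32.76
  Technical skill 60.5 × 0.3 = 18.15
  Quality of work 79 × 0.1 = 7.9
Sum = 74.4725
74.4725 < 75 → Unsatisfactory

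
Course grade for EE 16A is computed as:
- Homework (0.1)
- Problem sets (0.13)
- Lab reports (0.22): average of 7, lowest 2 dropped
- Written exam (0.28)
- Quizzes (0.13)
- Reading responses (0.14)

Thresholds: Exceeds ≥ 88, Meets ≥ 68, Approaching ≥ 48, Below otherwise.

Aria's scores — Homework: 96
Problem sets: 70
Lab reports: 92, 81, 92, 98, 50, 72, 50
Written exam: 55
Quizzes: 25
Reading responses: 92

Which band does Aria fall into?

Lab reports: drop 50, 50 → average of remaining 5 = 435/5 = 87
Weighted total:
  Homework 96 × 0.1 = 9.6
  Problem sets 70 × 0.13 = 9.1
  Lab reports 87 × 0.22 = 19.14
  Written exam 55 × 0.28 = 15.4
  Quizzes 25 × 0.13 = 3.25
  Reading responses 92 × 0.14 = 12.88
Sum = 69.37
69.37 is ≥ 68 and < 88 → Meets

Meets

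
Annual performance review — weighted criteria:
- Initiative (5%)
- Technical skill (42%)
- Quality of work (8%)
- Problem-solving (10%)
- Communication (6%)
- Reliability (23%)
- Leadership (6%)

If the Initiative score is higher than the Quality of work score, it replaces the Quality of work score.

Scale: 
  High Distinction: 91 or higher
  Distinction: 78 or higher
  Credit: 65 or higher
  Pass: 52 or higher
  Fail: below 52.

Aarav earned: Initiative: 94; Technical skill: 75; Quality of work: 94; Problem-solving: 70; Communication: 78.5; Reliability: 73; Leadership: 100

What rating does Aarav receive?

Distinction

Initiative (94) ≤ Quality of work (94), so Quality of work stays at 94.
Weighted total:
  Initiative 94 × 0.05 = 4.7
  Technical skill 75 × 0.42 = 31.5
  Quality of work 94 × 0.08 = 7.52
  Problem-solving 70 × 0.1 = 7
  Communication 78.5 × 0.06 = 4.71
  Reliability 73 × 0.23 = 16.79
  Leadership 100 × 0.06 = 6
Sum = 78.22
78.22 is ≥ 78 and < 91 → Distinction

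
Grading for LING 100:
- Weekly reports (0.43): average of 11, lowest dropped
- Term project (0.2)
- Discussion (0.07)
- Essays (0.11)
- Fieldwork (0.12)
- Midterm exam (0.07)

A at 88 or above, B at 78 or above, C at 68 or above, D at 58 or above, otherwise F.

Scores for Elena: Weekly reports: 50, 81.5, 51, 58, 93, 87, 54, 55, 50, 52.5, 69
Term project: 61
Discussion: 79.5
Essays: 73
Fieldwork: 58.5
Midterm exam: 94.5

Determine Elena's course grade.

D

Weekly reports: drop 50 → average of remaining 10 = 651/10 = 65.1
Weighted total:
  Weekly reports 65.1 × 0.43 = 27.993
  Term project 61 × 0.2 = 12.2
  Discussion 79.5 × 0.07 = 5.565
  Essays 73 × 0.11 = 8.03
  Fieldwork 58.5 × 0.12 = 7.02
  Midterm exam 94.5 × 0.07 = 6.615
Sum = 67.423
67.423 is ≥ 58 and < 68 → D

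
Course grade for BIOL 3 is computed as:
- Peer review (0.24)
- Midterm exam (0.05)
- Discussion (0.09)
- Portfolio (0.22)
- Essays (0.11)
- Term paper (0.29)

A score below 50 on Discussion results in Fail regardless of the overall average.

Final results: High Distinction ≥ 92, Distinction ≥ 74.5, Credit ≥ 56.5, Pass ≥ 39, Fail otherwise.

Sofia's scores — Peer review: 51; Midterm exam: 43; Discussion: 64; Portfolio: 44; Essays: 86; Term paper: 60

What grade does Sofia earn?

Credit

Discussion score 64 ≥ 50: minimum met.
Weighted total:
  Peer review 51 × 0.24 = 12.24
  Midterm exam 43 × 0.05 = 2.15
  Discussion 64 × 0.09 = 5.76
  Portfolio 44 × 0.22 = 9.68
  Essays 86 × 0.11 = 9.46
  Term paper 60 × 0.29 = 17.4
Sum = 56.69
56.69 is ≥ 56.5 and < 74.5 → Credit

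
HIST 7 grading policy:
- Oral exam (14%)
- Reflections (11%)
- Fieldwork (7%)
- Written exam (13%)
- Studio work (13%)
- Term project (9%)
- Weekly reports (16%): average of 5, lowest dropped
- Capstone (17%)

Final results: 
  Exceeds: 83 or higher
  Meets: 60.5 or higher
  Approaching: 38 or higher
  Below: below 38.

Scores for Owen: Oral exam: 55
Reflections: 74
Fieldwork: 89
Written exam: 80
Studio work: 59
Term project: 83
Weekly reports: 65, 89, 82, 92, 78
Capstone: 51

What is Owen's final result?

Meets

Weekly reports: drop 65 → average of remaining 4 = 341/4 = 85.25
Weighted total:
  Oral exam 55 × 0.14 = 7.7
  Reflections 74 × 0.11 = 8.14
  Fieldwork 89 × 0.07 = 6.23
  Written exam 80 × 0.13 = 10.4
  Studio work 59 × 0.13 = 7.67
  Term project 83 × 0.09 = 7.47
  Weekly reports 85.25 × 0.16 = 13.64
  Capstone 51 × 0.17 = 8.67
Sum = 69.92
69.92 is ≥ 60.5 and < 83 → Meets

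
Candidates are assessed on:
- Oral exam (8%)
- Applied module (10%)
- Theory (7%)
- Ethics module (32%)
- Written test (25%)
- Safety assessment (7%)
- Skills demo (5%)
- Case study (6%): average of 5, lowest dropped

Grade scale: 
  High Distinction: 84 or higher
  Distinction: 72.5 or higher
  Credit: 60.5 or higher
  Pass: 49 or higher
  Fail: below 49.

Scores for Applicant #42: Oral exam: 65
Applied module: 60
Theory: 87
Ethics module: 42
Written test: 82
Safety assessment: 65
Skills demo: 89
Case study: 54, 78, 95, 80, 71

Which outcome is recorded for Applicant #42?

Case study: drop 54 → average of remaining 4 = 324/4 = 81
Weighted total:
  Oral exam 65 × 0.08 = 5.2
  Applied module 60 × 0.1 = 6
  Theory 87 × 0.07 = 6.09
  Ethics module 42 × 0.32 = 13.44
  Written test 82 × 0.25 = 20.5
  Safety assessment 65 × 0.07 = 4.55
  Skills demo 89 × 0.05 = 4.45
  Case study 81 × 0.06 = 4.86
Sum = 65.09
65.09 is ≥ 60.5 and < 72.5 → Credit

Credit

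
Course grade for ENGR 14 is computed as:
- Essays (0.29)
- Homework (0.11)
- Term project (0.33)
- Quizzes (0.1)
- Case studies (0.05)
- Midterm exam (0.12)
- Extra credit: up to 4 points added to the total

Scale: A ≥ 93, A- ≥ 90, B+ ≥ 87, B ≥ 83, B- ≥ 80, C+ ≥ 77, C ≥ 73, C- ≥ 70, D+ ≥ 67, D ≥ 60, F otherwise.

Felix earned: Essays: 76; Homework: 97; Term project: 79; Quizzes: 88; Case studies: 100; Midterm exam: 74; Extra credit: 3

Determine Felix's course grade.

B

Weighted total:
  Essays 76 × 0.29 = 22.04
  Homework 97 × 0.11 = 10.67
  Term project 79 × 0.33 = 26.07
  Quizzes 88 × 0.1 = 8.8
  Case studies 100 × 0.05 = 5
  Midterm exam 74 × 0.12 = 8.88
Sum = 81.46
Extra credit: 81.46 + 3 = 84.46
84.46 is ≥ 83 and < 87 → B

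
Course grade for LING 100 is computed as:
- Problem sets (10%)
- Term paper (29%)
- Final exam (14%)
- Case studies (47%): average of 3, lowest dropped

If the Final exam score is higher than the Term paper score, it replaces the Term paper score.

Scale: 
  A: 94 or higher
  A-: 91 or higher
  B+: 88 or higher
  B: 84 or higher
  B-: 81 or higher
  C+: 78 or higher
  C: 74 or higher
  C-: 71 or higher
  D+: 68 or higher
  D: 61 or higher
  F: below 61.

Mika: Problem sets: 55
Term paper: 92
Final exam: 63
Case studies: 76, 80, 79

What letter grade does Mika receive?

Case studies: drop 76 → average of remaining 2 = 159/2 = 79.5
Final exam (63) ≤ Term paper (92), so Term paper stays at 92.
Weighted total:
  Problem sets 55 × 0.1 = 5.5
  Term paper 92 × 0.29 = 26.68
  Final exam 63 × 0.14 = 8.82
  Case studies 79.5 × 0.47 = 37.365
Sum = 78.365
78.365 is ≥ 78 and < 81 → C+

C+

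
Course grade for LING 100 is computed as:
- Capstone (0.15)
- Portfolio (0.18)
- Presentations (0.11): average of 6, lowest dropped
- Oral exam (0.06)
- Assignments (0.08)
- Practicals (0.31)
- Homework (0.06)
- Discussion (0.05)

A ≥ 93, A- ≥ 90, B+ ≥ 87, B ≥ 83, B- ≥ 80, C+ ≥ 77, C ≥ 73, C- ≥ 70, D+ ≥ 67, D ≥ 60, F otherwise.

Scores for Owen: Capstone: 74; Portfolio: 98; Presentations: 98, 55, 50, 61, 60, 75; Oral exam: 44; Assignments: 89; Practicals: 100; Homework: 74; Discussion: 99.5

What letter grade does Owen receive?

Presentations: drop 50 → average of remaining 5 = 349/5 = 69.8
Weighted total:
  Capstone 74 × 0.15 = 11.1
  Portfolio 98 × 0.18 = 17.64
  Presentations 69.8 × 0.11 = 7.678
  Oral exam 44 × 0.06 = 2.64
  Assignments 89 × 0.08 = 7.12
  Practicals 100 × 0.31 = 31
  Homework 74 × 0.06 = 4.44
  Discussion 99.5 × 0.05 = 4.975
Sum = 86.593
86.593 is ≥ 83 and < 87 → B

B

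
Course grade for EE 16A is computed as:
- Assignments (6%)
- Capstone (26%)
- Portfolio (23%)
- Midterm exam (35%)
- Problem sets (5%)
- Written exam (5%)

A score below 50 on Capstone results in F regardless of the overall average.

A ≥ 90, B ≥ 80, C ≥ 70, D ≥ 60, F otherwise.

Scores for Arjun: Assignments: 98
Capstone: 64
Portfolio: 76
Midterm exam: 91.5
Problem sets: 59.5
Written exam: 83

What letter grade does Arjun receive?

Capstone score 64 ≥ 50: minimum met.
Weighted total:
  Assignments 98 × 0.06 = 5.88
  Capstone 64 × 0.26 = 16.64
  Portfolio 76 × 0.23 = 17.48
  Midterm exam 91.5 × 0.35 = 32.025
  Problem sets 59.5 × 0.05 = 2.975
  Written exam 83 × 0.05 = 4.15
Sum = 79.15
79.15 is ≥ 70 and < 80 → C

C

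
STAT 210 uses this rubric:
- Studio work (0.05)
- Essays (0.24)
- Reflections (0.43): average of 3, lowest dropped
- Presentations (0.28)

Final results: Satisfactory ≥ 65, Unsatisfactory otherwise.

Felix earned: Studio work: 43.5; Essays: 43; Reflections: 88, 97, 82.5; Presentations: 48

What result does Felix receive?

Satisfactory

Reflections: drop 82.5 → average of remaining 2 = 185/2 = 92.5
Weighted total:
  Studio work 43.5 × 0.05 = 2.175
  Essays 43 × 0.24 = 10.32
  Reflections 92.5 × 0.43 = 39.775
  Presentations 48 × 0.28 = 13.44
Sum = 65.71
65.71 ≥ 65 → Satisfactory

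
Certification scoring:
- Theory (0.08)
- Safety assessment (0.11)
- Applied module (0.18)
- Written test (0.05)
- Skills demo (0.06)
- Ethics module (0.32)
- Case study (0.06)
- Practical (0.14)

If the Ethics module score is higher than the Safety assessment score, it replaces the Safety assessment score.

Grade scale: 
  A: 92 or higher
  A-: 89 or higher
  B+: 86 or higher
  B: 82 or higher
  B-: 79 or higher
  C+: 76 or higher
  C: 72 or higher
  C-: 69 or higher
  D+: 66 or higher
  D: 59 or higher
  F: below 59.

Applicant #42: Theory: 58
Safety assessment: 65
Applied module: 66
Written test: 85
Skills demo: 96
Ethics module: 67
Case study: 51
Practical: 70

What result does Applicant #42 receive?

Ethics module (67) > Safety assessment (65), so Safety assessment counts as 67.
Weighted total:
  Theory 58 × 0.08 = 4.64
  Safety assessment 67 × 0.11 = 7.37
  Applied module 66 × 0.18 = 11.88
  Written test 85 × 0.05 = 4.25
  Skills demo 96 × 0.06 = 5.76
  Ethics module 67 × 0.32 = 21.44
  Case study 51 × 0.06 = 3.06
  Practical 70 × 0.14 = 9.8
Sum = 68.2
68.2 is ≥ 66 and < 69 → D+

D+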